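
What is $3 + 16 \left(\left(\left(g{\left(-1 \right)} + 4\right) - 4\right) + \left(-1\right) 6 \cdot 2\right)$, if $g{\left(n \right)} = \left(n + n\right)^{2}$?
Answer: $-125$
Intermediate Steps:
$g{\left(n \right)} = 4 n^{2}$ ($g{\left(n \right)} = \left(2 n\right)^{2} = 4 n^{2}$)
$3 + 16 \left(\left(\left(g{\left(-1 \right)} + 4\right) - 4\right) + \left(-1\right) 6 \cdot 2\right) = 3 + 16 \left(\left(\left(4 \left(-1\right)^{2} + 4\right) - 4\right) + \left(-1\right) 6 \cdot 2\right) = 3 + 16 \left(\left(\left(4 \cdot 1 + 4\right) - 4\right) - 12\right) = 3 + 16 \left(\left(\left(4 + 4\right) - 4\right) - 12\right) = 3 + 16 \left(\left(8 - 4\right) - 12\right) = 3 + 16 \left(4 - 12\right) = 3 + 16 \left(-8\right) = 3 - 128 = -125$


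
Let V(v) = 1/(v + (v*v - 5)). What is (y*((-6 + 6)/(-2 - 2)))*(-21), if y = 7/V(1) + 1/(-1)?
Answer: 0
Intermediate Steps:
V(v) = 1/(-5 + v + v**2) (V(v) = 1/(v + (v**2 - 5)) = 1/(v + (-5 + v**2)) = 1/(-5 + v + v**2))
y = -22 (y = 7/(1/(-5 + 1 + 1**2)) + 1/(-1) = 7/(1/(-5 + 1 + 1)) + 1*(-1) = 7/(1/(-3)) - 1 = 7/(-1/3) - 1 = 7*(-3) - 1 = -21 - 1 = -22)
(y*((-6 + 6)/(-2 - 2)))*(-21) = -22*(-6 + 6)/(-2 - 2)*(-21) = -0/(-4)*(-21) = -0*(-1)/4*(-21) = -22*0*(-21) = 0*(-21) = 0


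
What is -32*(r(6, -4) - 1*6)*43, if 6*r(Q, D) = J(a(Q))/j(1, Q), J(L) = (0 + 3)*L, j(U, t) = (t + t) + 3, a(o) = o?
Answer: 39904/5 ≈ 7980.8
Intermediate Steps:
j(U, t) = 3 + 2*t (j(U, t) = 2*t + 3 = 3 + 2*t)
J(L) = 3*L
r(Q, D) = Q/(2*(3 + 2*Q)) (r(Q, D) = ((3*Q)/(3 + 2*Q))/6 = (3*Q/(3 + 2*Q))/6 = Q/(2*(3 + 2*Q)))
-32*(r(6, -4) - 1*6)*43 = -32*((½)*6/(3 + 2*6) - 1*6)*43 = -32*((½)*6/(3 + 12) - 6)*43 = -32*((½)*6/15 - 6)*43 = -32*((½)*6*(1/15) - 6)*43 = -32*(⅕ - 6)*43 = -32*(-29/5)*43 = (928/5)*43 = 39904/5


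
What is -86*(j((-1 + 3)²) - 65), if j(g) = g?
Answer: 5246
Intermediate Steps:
-86*(j((-1 + 3)²) - 65) = -86*((-1 + 3)² - 65) = -86*(2² - 65) = -86*(4 - 65) = -86*(-61) = 5246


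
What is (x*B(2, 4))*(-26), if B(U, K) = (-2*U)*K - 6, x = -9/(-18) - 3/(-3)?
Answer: 858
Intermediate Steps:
x = 3/2 (x = -9*(-1/18) - 3*(-1/3) = 1/2 + 1 = 3/2 ≈ 1.5000)
B(U, K) = -6 - 2*K*U (B(U, K) = -2*K*U - 6 = -6 - 2*K*U)
(x*B(2, 4))*(-26) = (3*(-6 - 2*4*2)/2)*(-26) = (3*(-6 - 16)/2)*(-26) = ((3/2)*(-22))*(-26) = -33*(-26) = 858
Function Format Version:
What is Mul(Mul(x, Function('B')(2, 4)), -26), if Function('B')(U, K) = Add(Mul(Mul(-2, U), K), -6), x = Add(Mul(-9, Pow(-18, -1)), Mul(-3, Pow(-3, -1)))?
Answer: 858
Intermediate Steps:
x = Rational(3, 2) (x = Add(Mul(-9, Rational(-1, 18)), Mul(-3, Rational(-1, 3))) = Add(Rational(1, 2), 1) = Rational(3, 2) ≈ 1.5000)
Function('B')(U, K) = Add(-6, Mul(-2, K, U)) (Function('B')(U, K) = Add(Mul(-2, K, U), -6) = Add(-6, Mul(-2, K, U)))
Mul(Mul(x, Function('B')(2, 4)), -26) = Mul(Mul(Rational(3, 2), Add(-6, Mul(-2, 4, 2))), -26) = Mul(Mul(Rational(3, 2), Add(-6, -16)), -26) = Mul(Mul(Rational(3, 2), -22), -26) = Mul(-33, -26) = 858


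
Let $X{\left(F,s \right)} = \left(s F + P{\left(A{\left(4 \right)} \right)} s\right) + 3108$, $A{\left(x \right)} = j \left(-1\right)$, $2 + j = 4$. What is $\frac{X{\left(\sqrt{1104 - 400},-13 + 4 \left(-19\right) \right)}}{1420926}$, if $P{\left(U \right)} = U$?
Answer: $\frac{1643}{710463} - \frac{356 \sqrt{11}}{710463} \approx 0.00065068$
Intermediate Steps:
$j = 2$ ($j = -2 + 4 = 2$)
$A{\left(x \right)} = -2$ ($A{\left(x \right)} = 2 \left(-1\right) = -2$)
$X{\left(F,s \right)} = 3108 - 2 s + F s$ ($X{\left(F,s \right)} = \left(s F - 2 s\right) + 3108 = \left(F s - 2 s\right) + 3108 = \left(- 2 s + F s\right) + 3108 = 3108 - 2 s + F s$)
$\frac{X{\left(\sqrt{1104 - 400},-13 + 4 \left(-19\right) \right)}}{1420926} = \frac{3108 - 2 \left(-13 + 4 \left(-19\right)\right) + \sqrt{1104 - 400} \left(-13 + 4 \left(-19\right)\right)}{1420926} = \left(3108 - 2 \left(-13 - 76\right) + \sqrt{704} \left(-13 - 76\right)\right) \frac{1}{1420926} = \left(3108 - -178 + 8 \sqrt{11} \left(-89\right)\right) \frac{1}{1420926} = \left(3108 + 178 - 712 \sqrt{11}\right) \frac{1}{1420926} = \left(3286 - 712 \sqrt{11}\right) \frac{1}{1420926} = \frac{1643}{710463} - \frac{356 \sqrt{11}}{710463}$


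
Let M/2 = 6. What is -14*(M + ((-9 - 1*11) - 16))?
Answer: 336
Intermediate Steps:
M = 12 (M = 2*6 = 12)
-14*(M + ((-9 - 1*11) - 16)) = -14*(12 + ((-9 - 1*11) - 16)) = -14*(12 + ((-9 - 11) - 16)) = -14*(12 + (-20 - 16)) = -14*(12 - 36) = -14*(-24) = 336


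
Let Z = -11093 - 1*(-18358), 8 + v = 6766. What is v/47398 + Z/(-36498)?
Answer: -48846493/864966102 ≈ -0.056472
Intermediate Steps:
v = 6758 (v = -8 + 6766 = 6758)
Z = 7265 (Z = -11093 + 18358 = 7265)
v/47398 + Z/(-36498) = 6758/47398 + 7265/(-36498) = 6758*(1/47398) + 7265*(-1/36498) = 3379/23699 - 7265/36498 = -48846493/864966102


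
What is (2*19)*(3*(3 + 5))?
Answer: 912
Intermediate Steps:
(2*19)*(3*(3 + 5)) = 38*(3*8) = 38*24 = 912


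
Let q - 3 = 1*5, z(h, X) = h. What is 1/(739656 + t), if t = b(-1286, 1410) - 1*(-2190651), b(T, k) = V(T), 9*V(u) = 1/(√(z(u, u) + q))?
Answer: 303339520026/888877918908827983 + 27*I*√142/888877918908827983 ≈ 3.4126e-7 + 3.6196e-16*I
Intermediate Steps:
q = 8 (q = 3 + 1*5 = 3 + 5 = 8)
V(u) = 1/(9*√(8 + u)) (V(u) = 1/(9*(√(u + 8))) = 1/(9*(√(8 + u))) = 1/(9*√(8 + u)))
b(T, k) = 1/(9*√(8 + T))
t = 2190651 - I*√142/3834 (t = 1/(9*√(8 - 1286)) - 1*(-2190651) = 1/(9*√(-1278)) + 2190651 = (-I*√142/426)/9 + 2190651 = -I*√142/3834 + 2190651 = 2190651 - I*√142/3834 ≈ 2.1907e+6 - 0.0031081*I)
1/(739656 + t) = 1/(739656 + (2190651 - I*√142/3834)) = 1/(2930307 - I*√142/3834)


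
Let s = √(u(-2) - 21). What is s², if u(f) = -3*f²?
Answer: -33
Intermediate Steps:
s = I*√33 (s = √(-3*(-2)² - 21) = √(-3*4 - 21) = √(-12 - 21) = √(-33) = I*√33 ≈ 5.7446*I)
s² = (I*√33)² = -33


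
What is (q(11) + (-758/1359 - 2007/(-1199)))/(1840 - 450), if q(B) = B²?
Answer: 99490516/1132461495 ≈ 0.087853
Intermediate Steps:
(q(11) + (-758/1359 - 2007/(-1199)))/(1840 - 450) = (11² + (-758/1359 - 2007/(-1199)))/(1840 - 450) = (121 + (-758*1/1359 - 2007*(-1/1199)))/1390 = (121 + (-758/1359 + 2007/1199))*(1/1390) = (121 + 1818671/1629441)*(1/1390) = (198981032/1629441)*(1/1390) = 99490516/1132461495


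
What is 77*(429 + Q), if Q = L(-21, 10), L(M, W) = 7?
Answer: 33572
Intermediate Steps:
Q = 7
77*(429 + Q) = 77*(429 + 7) = 77*436 = 33572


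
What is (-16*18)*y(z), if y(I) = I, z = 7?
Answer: -2016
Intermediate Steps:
(-16*18)*y(z) = -16*18*7 = -288*7 = -2016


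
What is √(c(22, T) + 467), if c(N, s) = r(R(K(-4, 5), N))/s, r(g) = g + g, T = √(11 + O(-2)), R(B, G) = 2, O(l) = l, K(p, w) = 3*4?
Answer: √4215/3 ≈ 21.641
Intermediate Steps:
K(p, w) = 12
T = 3 (T = √(11 - 2) = √9 = 3)
r(g) = 2*g
c(N, s) = 4/s (c(N, s) = (2*2)/s = 4/s)
√(c(22, T) + 467) = √(4/3 + 467) = √(1405/3) = √4215/3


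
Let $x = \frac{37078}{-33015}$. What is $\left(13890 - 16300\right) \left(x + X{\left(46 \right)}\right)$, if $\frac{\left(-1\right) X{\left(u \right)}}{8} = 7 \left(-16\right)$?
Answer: $- \frac{14240382484}{6603} \approx -2.1567 \cdot 10^{6}$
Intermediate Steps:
$X{\left(u \right)} = 896$ ($X{\left(u \right)} = - 8 \cdot 7 \left(-16\right) = \left(-8\right) \left(-112\right) = 896$)
$x = - \frac{37078}{33015}$ ($x = 37078 \left(- \frac{1}{33015}\right) = - \frac{37078}{33015} \approx -1.1231$)
$\left(13890 - 16300\right) \left(x + X{\left(46 \right)}\right) = \left(13890 - 16300\right) \left(- \frac{37078}{33015} + 896\right) = \left(-2410\right) \frac{29544362}{33015} = - \frac{14240382484}{6603}$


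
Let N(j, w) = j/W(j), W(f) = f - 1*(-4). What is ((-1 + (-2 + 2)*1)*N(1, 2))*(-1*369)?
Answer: 369/5 ≈ 73.800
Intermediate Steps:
W(f) = 4 + f (W(f) = f + 4 = 4 + f)
N(j, w) = j/(4 + j)
((-1 + (-2 + 2)*1)*N(1, 2))*(-1*369) = ((-1 + (-2 + 2)*1)*(1/(4 + 1)))*(-1*369) = ((-1 + 0*1)*(1/5))*(-369) = ((-1 + 0)*(1*(1/5)))*(-369) = -1*1/5*(-369) = -1/5*(-369) = 369/5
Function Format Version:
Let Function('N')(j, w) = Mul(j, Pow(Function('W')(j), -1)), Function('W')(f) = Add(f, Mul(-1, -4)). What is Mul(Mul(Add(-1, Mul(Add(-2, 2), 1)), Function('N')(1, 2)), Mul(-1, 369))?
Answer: Rational(369, 5) ≈ 73.800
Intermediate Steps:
Function('W')(f) = Add(4, f) (Function('W')(f) = Add(f, 4) = Add(4, f))
Function('N')(j, w) = Mul(j, Pow(Add(4, j), -1))
Mul(Mul(Add(-1, Mul(Add(-2, 2), 1)), Function('N')(1, 2)), Mul(-1, 369)) = Mul(Mul(Add(-1, Mul(Add(-2, 2), 1)), Mul(1, Pow(Add(4, 1), -1))), Mul(-1, 369)) = Mul(Mul(Add(-1, Mul(0, 1)), Mul(1, Pow(5, -1))), -369) = Mul(Mul(Add(-1, 0), Mul(1, Rational(1, 5))), -369) = Mul(Mul(-1, Rational(1, 5)), -369) = Mul(Rational(-1, 5), -369) = Rational(369, 5)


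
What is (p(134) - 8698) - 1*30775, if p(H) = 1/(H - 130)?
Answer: -157891/4 ≈ -39473.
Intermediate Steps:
p(H) = 1/(-130 + H)
(p(134) - 8698) - 1*30775 = (1/(-130 + 134) - 8698) - 1*30775 = (1/4 - 8698) - 30775 = (¼ - 8698) - 30775 = -34791/4 - 30775 = -157891/4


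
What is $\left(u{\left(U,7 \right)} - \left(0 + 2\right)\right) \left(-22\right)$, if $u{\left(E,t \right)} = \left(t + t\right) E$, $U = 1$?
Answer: $-264$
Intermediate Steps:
$u{\left(E,t \right)} = 2 E t$ ($u{\left(E,t \right)} = 2 t E = 2 E t$)
$\left(u{\left(U,7 \right)} - \left(0 + 2\right)\right) \left(-22\right) = \left(2 \cdot 1 \cdot 7 - \left(0 + 2\right)\right) \left(-22\right) = \left(14 - 2\right) \left(-22\right) = 12 \left(-22\right) = -264$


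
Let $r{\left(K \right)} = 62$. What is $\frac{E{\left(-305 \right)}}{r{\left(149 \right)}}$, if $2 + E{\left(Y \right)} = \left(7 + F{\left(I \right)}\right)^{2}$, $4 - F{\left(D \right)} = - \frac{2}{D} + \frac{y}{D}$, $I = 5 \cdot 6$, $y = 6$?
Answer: $\frac{26119}{13950} \approx 1.8723$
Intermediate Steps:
$I = 30$
$F{\left(D \right)} = 4 - \frac{4}{D}$ ($F{\left(D \right)} = 4 - \left(- \frac{2}{D} + \frac{6}{D}\right) = 4 - \frac{4}{D}$)
$E{\left(Y \right)} = \frac{26119}{225}$ ($E{\left(Y \right)} = -2 + \left(7 + \left(4 - \frac{4}{30}\right)\right)^{2} = -2 + \left(7 + \left(4 - \frac{2}{15}\right)\right)^{2} = -2 + \left(7 + \frac{58}{15}\right)^{2} = -2 + \left(\frac{163}{15}\right)^{2} = -2 + \frac{26569}{225} = \frac{26119}{225}$)
$\frac{E{\left(-305 \right)}}{r{\left(149 \right)}} = \frac{26119}{225 \cdot 62} = \frac{26119}{225} \cdot \frac{1}{62} = \frac{26119}{13950}$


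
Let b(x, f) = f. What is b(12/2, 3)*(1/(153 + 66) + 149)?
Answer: 32632/73 ≈ 447.01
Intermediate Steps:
b(12/2, 3)*(1/(153 + 66) + 149) = 3*(1/(153 + 66) + 149) = 3*(1/219 + 149) = 3*(32632/219) = 32632/73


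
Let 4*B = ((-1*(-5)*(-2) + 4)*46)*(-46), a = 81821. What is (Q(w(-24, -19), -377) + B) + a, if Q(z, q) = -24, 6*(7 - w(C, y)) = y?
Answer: 84971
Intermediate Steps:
w(C, y) = 7 - y/6
B = 3174 (B = (((-1*(-5)*(-2) + 4)*46)*(-46))/4 = (((5*(-2) + 4)*46)*(-46))/4 = (((-10 + 4)*46)*(-46))/4 = (-6*46*(-46))/4 = (-276*(-46))/4 = (¼)*12696 = 3174)
(Q(w(-24, -19), -377) + B) + a = (-24 + 3174) + 81821 = 3150 + 81821 = 84971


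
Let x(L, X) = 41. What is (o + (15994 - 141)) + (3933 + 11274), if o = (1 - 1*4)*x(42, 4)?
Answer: 30937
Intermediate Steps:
o = -123 (o = (1 - 1*4)*41 = (1 - 4)*41 = -3*41 = -123)
(o + (15994 - 141)) + (3933 + 11274) = (-123 + (15994 - 141)) + (3933 + 11274) = (-123 + 15853) + 15207 = 15730 + 15207 = 30937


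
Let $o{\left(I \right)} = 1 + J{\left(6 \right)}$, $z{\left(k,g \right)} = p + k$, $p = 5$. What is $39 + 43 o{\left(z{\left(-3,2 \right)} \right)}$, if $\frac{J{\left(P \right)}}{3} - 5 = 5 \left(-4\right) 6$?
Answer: $-14753$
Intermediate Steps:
$J{\left(P \right)} = -345$ ($J{\left(P \right)} = 15 + 3 \cdot 5 \left(-4\right) 6 = 15 + 3 \left(\left(-20\right) 6\right) = 15 + 3 \left(-120\right) = 15 - 360 = -345$)
$z{\left(k,g \right)} = 5 + k$
$o{\left(I \right)} = -344$ ($o{\left(I \right)} = 1 - 345 = -344$)
$39 + 43 o{\left(z{\left(-3,2 \right)} \right)} = 39 + 43 \left(-344\right) = 39 - 14792 = -14753$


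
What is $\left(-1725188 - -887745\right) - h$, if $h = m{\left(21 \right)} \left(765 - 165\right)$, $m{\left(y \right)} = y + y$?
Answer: $-862643$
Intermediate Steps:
$m{\left(y \right)} = 2 y$
$h = 25200$ ($h = 2 \cdot 21 \left(765 - 165\right) = 42 \cdot 600 = 25200$)
$\left(-1725188 - -887745\right) - h = \left(-1725188 - -887745\right) - 25200 = \left(-1725188 + 887745\right) - 25200 = -837443 - 25200 = -862643$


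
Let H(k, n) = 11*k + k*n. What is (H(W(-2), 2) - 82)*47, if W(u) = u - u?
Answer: -3854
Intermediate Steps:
W(u) = 0
(H(W(-2), 2) - 82)*47 = (0*(11 + 2) - 82)*47 = (0*13 - 82)*47 = (0 - 82)*47 = -82*47 = -3854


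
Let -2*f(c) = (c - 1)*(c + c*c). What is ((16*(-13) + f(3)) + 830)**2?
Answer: 372100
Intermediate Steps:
f(c) = -(-1 + c)*(c + c**2)/2 (f(c) = -(c - 1)*(c + c*c)/2 = -(-1 + c)*(c + c**2)/2)
((16*(-13) + f(3)) + 830)**2 = ((16*(-13) + (1/2)*3*(1 - 1*3**2)) + 830)**2 = ((-208 + (1/2)*3*(1 - 1*9)) + 830)**2 = ((-208 + (1/2)*3*(1 - 9)) + 830)**2 = ((-208 + (1/2)*3*(-8)) + 830)**2 = ((-208 - 12) + 830)**2 = (-220 + 830)**2 = 610**2 = 372100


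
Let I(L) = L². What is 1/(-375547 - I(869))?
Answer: -1/1130708 ≈ -8.8440e-7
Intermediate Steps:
1/(-375547 - I(869)) = 1/(-375547 - 1*869²) = 1/(-375547 - 1*755161) = 1/(-375547 - 755161) = 1/(-1130708) = -1/1130708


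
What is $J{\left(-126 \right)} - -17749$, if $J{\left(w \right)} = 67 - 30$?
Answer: $17786$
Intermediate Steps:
$J{\left(w \right)} = 37$ ($J{\left(w \right)} = 67 - 30 = 37$)
$J{\left(-126 \right)} - -17749 = 37 - -17749 = 37 + 17749 = 17786$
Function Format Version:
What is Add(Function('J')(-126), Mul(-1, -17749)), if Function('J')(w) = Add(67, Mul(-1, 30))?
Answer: 17786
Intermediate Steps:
Function('J')(w) = 37 (Function('J')(w) = Add(67, -30) = 37)
Add(Function('J')(-126), Mul(-1, -17749)) = Add(37, Mul(-1, -17749)) = Add(37, 17749) = 17786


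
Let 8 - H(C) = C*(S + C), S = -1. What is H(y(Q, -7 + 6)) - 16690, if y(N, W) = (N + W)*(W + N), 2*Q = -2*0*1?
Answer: -16682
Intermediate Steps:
Q = 0 (Q = (-2*0*1)/2 = (0*1)/2 = (1/2)*0 = 0)
y(N, W) = (N + W)**2 (y(N, W) = (N + W)*(N + W) = (N + W)**2)
H(C) = 8 - C*(-1 + C)
H(y(Q, -7 + 6)) - 16690 = (8 + (0 + (-7 + 6))**2 - ((0 + (-7 + 6))**2)**2) - 16690 = (8 + (0 - 1)**2 - ((0 - 1)**2)**2) - 16690 = (8 + (-1)**2 - ((-1)**2)**2) - 16690 = (8 + 1 - 1*1**2) - 16690 = (8 + 1 - 1*1) - 16690 = (8 + 1 - 1) - 16690 = 8 - 16690 = -16682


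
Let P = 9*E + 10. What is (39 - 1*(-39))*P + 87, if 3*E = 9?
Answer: 2973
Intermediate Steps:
E = 3 (E = (⅓)*9 = 3)
P = 37 (P = 9*3 + 10 = 27 + 10 = 37)
(39 - 1*(-39))*P + 87 = (39 - 1*(-39))*37 + 87 = (39 + 39)*37 + 87 = 78*37 + 87 = 2886 + 87 = 2973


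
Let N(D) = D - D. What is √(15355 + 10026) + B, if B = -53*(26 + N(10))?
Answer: -1378 + √25381 ≈ -1218.7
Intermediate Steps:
N(D) = 0
B = -1378 (B = -53*(26 + 0) = -53*26 = -1378)
√(15355 + 10026) + B = √(15355 + 10026) - 1378 = √25381 - 1378 = -1378 + √25381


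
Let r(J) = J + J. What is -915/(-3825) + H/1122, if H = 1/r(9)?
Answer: 24161/100980 ≈ 0.23927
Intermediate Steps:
r(J) = 2*J
H = 1/18 (H = 1/(2*9) = 1/18 ≈ 0.055556)
-915/(-3825) + H/1122 = -915/(-3825) + (1/18)/1122 = -915*(-1/3825) + (1/18)*(1/1122) = 61/255 + 1/20196 = 24161/100980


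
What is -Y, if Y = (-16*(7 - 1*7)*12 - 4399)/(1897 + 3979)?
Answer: 4399/5876 ≈ 0.74864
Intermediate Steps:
Y = -4399/5876 (Y = (-16*(7 - 7)*12 - 4399)/5876 = (-16*0*12 - 4399)*(1/5876) = (0*12 - 4399)*(1/5876) = (0 - 4399)*(1/5876) = -4399*1/5876 = -4399/5876 ≈ -0.74864)
-Y = -1*(-4399/5876) = 4399/5876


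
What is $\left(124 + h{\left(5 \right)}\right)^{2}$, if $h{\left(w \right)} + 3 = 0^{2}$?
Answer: $14641$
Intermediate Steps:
$h{\left(w \right)} = -3$ ($h{\left(w \right)} = -3 + 0^{2} = -3 + 0 = -3$)
$\left(124 + h{\left(5 \right)}\right)^{2} = \left(124 - 3\right)^{2} = 121^{2} = 14641$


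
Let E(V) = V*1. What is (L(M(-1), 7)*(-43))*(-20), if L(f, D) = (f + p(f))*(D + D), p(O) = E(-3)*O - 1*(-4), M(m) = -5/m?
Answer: -72240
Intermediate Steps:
E(V) = V
p(O) = 4 - 3*O (p(O) = -3*O - 1*(-4) = -3*O + 4 = 4 - 3*O)
L(f, D) = 2*D*(4 - 2*f) (L(f, D) = (f + (4 - 3*f))*(D + D) = (4 - 2*f)*(2*D) = 2*D*(4 - 2*f))
(L(M(-1), 7)*(-43))*(-20) = ((4*7*(2 - (-5)/(-1)))*(-43))*(-20) = ((4*7*(2 - (-5)*(-1)))*(-43))*(-20) = ((4*7*(2 - 1*5))*(-43))*(-20) = ((4*7*(2 - 5))*(-43))*(-20) = ((4*7*(-3))*(-43))*(-20) = -84*(-43)*(-20) = 3612*(-20) = -72240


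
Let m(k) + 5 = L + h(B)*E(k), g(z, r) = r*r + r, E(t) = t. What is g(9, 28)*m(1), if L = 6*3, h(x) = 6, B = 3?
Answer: 15428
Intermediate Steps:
L = 18
g(z, r) = r + r**2 (g(z, r) = r**2 + r = r + r**2)
m(k) = 13 + 6*k (m(k) = -5 + (18 + 6*k) = 13 + 6*k)
g(9, 28)*m(1) = (28*(1 + 28))*(13 + 6*1) = (28*29)*(13 + 6) = 812*19 = 15428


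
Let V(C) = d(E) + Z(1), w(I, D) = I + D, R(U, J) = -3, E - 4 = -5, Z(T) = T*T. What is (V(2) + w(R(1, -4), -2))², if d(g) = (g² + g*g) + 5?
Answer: 9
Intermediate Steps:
Z(T) = T²
E = -1 (E = 4 - 5 = -1)
d(g) = 5 + 2*g² (d(g) = (g² + g²) + 5 = 2*g² + 5 = 5 + 2*g²)
w(I, D) = D + I
V(C) = 8 (V(C) = (5 + 2*(-1)²) + 1² = (5 + 2*1) + 1 = (5 + 2) + 1 = 7 + 1 = 8)
(V(2) + w(R(1, -4), -2))² = (8 + (-2 - 3))² = (8 - 5)² = 3² = 9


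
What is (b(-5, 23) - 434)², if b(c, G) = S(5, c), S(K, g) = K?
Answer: 184041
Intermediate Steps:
b(c, G) = 5
(b(-5, 23) - 434)² = (5 - 434)² = (-429)² = 184041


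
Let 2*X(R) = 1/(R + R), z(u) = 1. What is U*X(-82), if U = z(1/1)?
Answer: -1/328 ≈ -0.0030488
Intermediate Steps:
X(R) = 1/(4*R) (X(R) = 1/(2*(R + R)) = 1/(2*((2*R))) = (1/(2*R))/2 = 1/(4*R))
U = 1
U*X(-82) = 1*((¼)/(-82)) = 1*((¼)*(-1/82)) = 1*(-1/328) = -1/328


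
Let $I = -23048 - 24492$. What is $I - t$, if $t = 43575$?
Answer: $-91115$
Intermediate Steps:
$I = -47540$
$I - t = -47540 - 43575 = -91115$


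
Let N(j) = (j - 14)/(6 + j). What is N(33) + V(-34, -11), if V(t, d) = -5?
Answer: -176/39 ≈ -4.5128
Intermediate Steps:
N(j) = (-14 + j)/(6 + j)
N(33) + V(-34, -11) = (-14 + 33)/(6 + 33) - 5 = 19/39 - 5 = -176/39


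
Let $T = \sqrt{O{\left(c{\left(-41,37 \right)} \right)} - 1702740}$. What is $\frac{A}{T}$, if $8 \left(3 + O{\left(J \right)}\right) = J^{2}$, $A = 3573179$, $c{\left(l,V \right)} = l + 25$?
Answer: $- \frac{3573179 i \sqrt{1702711}}{1702711} \approx - 2738.3 i$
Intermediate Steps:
$c{\left(l,V \right)} = 25 + l$
$O{\left(J \right)} = -3 + \frac{J^{2}}{8}$
$T = i \sqrt{1702711}$ ($T = \sqrt{\left(-3 + \frac{\left(25 - 41\right)^{2}}{8}\right) - 1702740} = \sqrt{\left(-3 + \frac{\left(-16\right)^{2}}{8}\right) - 1702740} = \sqrt{\left(-3 + \frac{1}{8} \cdot 256\right) - 1702740} = \sqrt{\left(-3 + 32\right) - 1702740} = \sqrt{29 - 1702740} = \sqrt{-1702711} = i \sqrt{1702711} \approx 1304.9 i$)
$\frac{A}{T} = \frac{3573179}{i \sqrt{1702711}} = 3573179 \left(- \frac{i \sqrt{1702711}}{1702711}\right) = - \frac{3573179 i \sqrt{1702711}}{1702711}$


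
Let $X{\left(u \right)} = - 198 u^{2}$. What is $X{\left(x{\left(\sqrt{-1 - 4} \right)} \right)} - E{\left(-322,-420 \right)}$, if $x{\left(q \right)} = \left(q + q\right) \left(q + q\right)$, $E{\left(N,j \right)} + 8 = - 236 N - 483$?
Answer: $-154701$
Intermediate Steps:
$E{\left(N,j \right)} = -491 - 236 N$ ($E{\left(N,j \right)} = -8 - \left(483 + 236 N\right) = -491 - 236 N$)
$x{\left(q \right)} = 4 q^{2}$ ($x{\left(q \right)} = 2 q 2 q = 4 q^{2}$)
$X{\left(x{\left(\sqrt{-1 - 4} \right)} \right)} - E{\left(-322,-420 \right)} = - 198 \left(4 \left(\sqrt{-1 - 4}\right)^{2}\right)^{2} - \left(-491 - -75992\right) = - 198 \left(4 \left(\sqrt{-5}\right)^{2}\right)^{2} - \left(-491 + 75992\right) = - 198 \left(4 \left(i \sqrt{5}\right)^{2}\right)^{2} - 75501 = - 198 \left(4 \left(-5\right)\right)^{2} - 75501 = - 198 \left(-20\right)^{2} - 75501 = \left(-198\right) 400 - 75501 = -79200 - 75501 = -154701$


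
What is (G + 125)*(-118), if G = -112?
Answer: -1534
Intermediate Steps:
(G + 125)*(-118) = (-112 + 125)*(-118) = 13*(-118) = -1534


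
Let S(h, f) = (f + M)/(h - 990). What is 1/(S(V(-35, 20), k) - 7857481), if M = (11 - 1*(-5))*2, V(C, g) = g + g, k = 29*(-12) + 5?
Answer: -950/7464606639 ≈ -1.2727e-7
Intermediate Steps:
k = -343 (k = -348 + 5 = -343)
V(C, g) = 2*g
M = 32 (M = (11 + 5)*2 = 16*2 = 32)
S(h, f) = (32 + f)/(-990 + h) (S(h, f) = (f + 32)/(h - 990) = (32 + f)/(-990 + h))
1/(S(V(-35, 20), k) - 7857481) = 1/((32 - 343)/(-990 + 2*20) - 7857481) = 1/(-311/(-990 + 40) - 7857481) = 1/(-311/(-950) - 7857481) = 1/(-1/950*(-311) - 7857481) = 1/(311/950 - 7857481) = 1/(-7464606639/950) = -950/7464606639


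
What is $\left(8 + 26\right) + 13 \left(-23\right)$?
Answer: $-265$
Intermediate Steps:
$\left(8 + 26\right) + 13 \left(-23\right) = 34 - 299 = -265$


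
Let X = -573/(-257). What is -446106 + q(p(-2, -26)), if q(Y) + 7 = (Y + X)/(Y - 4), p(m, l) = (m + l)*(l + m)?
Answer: -89427609919/200460 ≈ -4.4611e+5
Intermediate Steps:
p(m, l) = (l + m)² (p(m, l) = (l + m)*(l + m) = (l + m)²)
X = 573/257 (X = -573*(-1/257) = 573/257 ≈ 2.2296)
q(Y) = -7 + (573/257 + Y)/(-4 + Y) (q(Y) = -7 + (Y + 573/257)/(Y - 4) = -7 + (573/257 + Y)/(-4 + Y))
-446106 + q(p(-2, -26)) = -446106 + (7769 - 1542*(-26 - 2)²)/(257*(-4 + (-26 - 2)²)) = -446106 + (7769 - 1542*(-28)²)/(257*(-4 + (-28)²)) = -446106 + (7769 - 1542*784)/(257*(-4 + 784)) = -446106 + (1/257)*(7769 - 1208928)/780 = -446106 + (1/257)*(1/780)*(-1201159) = -446106 - 1201159/200460 = -89427609919/200460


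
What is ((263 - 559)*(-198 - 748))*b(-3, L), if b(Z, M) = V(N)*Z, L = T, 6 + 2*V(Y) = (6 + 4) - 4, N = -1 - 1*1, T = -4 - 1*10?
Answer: 0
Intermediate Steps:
T = -14 (T = -4 - 10 = -14)
N = -2 (N = -1 - 1 = -2)
V(Y) = 0 (V(Y) = -3 + ((6 + 4) - 4)/2 = -3 + (10 - 4)/2 = -3 + (½)*6 = -3 + 3 = 0)
L = -14
b(Z, M) = 0 (b(Z, M) = 0*Z = 0)
((263 - 559)*(-198 - 748))*b(-3, L) = ((263 - 559)*(-198 - 748))*0 = -296*(-946)*0 = 280016*0 = 0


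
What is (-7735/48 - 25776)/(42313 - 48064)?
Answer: 1244983/276048 ≈ 4.5100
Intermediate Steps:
(-7735/48 - 25776)/(42313 - 48064) = (-7735*1/48 - 25776)/(-5751) = (-7735/48 - 25776)*(-1/5751) = -1244983/48*(-1/5751) = 1244983/276048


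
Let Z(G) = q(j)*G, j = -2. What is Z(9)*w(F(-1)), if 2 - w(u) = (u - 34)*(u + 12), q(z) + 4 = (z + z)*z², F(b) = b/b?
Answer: -77580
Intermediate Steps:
F(b) = 1
q(z) = -4 + 2*z³ (q(z) = -4 + (z + z)*z² = -4 + (2*z)*z² = -4 + 2*z³)
w(u) = 2 - (-34 + u)*(12 + u) (w(u) = 2 - (u - 34)*(u + 12) = 2 - (-34 + u)*(12 + u))
Z(G) = -20*G (Z(G) = (-4 + 2*(-2)³)*G = (-4 + 2*(-8))*G = (-4 - 16)*G = -20*G)
Z(9)*w(F(-1)) = (-20*9)*(410 - 1*1² + 22*1) = -180*(410 - 1*1 + 22) = -180*(410 - 1 + 22) = -180*431 = -77580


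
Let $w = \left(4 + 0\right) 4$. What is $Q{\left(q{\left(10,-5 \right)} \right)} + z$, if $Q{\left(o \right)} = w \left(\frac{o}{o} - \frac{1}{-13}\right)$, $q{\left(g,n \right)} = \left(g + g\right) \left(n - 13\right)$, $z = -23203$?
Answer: $- \frac{301415}{13} \approx -23186.0$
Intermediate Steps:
$w = 16$ ($w = 4 \cdot 4 = 16$)
$q{\left(g,n \right)} = 2 g \left(-13 + n\right)$
$Q{\left(o \right)} = \frac{224}{13}$ ($Q{\left(o \right)} = 16 \left(\frac{o}{o} - \frac{1}{-13}\right) = 16 \left(1 - - \frac{1}{13}\right) = 16 \left(1 + \frac{1}{13}\right) = 16 \cdot \frac{14}{13} = \frac{224}{13}$)
$Q{\left(q{\left(10,-5 \right)} \right)} + z = \frac{224}{13} - 23203 = - \frac{301415}{13}$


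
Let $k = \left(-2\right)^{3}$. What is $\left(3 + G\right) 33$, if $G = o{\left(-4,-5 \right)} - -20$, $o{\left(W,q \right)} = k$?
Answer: $495$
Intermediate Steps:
$k = -8$
$o{\left(W,q \right)} = -8$
$G = 12$ ($G = -8 - -20 = -8 + 20 = 12$)
$\left(3 + G\right) 33 = \left(3 + 12\right) 33 = 15 \cdot 33 = 495$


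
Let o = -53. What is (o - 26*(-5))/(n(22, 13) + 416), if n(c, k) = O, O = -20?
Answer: 7/36 ≈ 0.19444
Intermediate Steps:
n(c, k) = -20
(o - 26*(-5))/(n(22, 13) + 416) = (-53 - 26*(-5))/(-20 + 416) = (-53 + 130)/396 = 77*(1/396) = 7/36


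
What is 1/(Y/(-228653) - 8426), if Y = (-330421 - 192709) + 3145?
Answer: -228653/1926110193 ≈ -0.00011871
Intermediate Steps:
Y = -519985 (Y = -523130 + 3145 = -519985)
1/(Y/(-228653) - 8426) = 1/(-519985/(-228653) - 8426) = 1/(-519985*(-1/228653) - 8426) = 1/(519985/228653 - 8426) = 1/(-1926110193/228653) = -228653/1926110193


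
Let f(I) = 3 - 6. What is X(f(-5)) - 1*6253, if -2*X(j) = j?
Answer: -12503/2 ≈ -6251.5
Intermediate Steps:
f(I) = -3
X(j) = -j/2
X(f(-5)) - 1*6253 = -1/2*(-3) - 1*6253 = 3/2 - 6253 = -12503/2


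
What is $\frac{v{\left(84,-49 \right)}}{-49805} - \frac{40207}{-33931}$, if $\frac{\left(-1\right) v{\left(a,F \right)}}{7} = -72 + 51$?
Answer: $\frac{285360254}{241419065} \approx 1.182$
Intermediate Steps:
$v{\left(a,F \right)} = 147$ ($v{\left(a,F \right)} = - 7 \left(-72 + 51\right) = \left(-7\right) \left(-21\right) = 147$)
$\frac{v{\left(84,-49 \right)}}{-49805} - \frac{40207}{-33931} = \frac{147}{-49805} - \frac{40207}{-33931} = 147 \left(- \frac{1}{49805}\right) - - \frac{40207}{33931} = - \frac{21}{7115} + \frac{40207}{33931} = \frac{285360254}{241419065}$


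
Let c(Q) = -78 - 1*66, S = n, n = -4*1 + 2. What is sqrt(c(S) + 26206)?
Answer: sqrt(26062) ≈ 161.44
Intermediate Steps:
n = -2 (n = -4 + 2 = -2)
S = -2
c(Q) = -144 (c(Q) = -78 - 66 = -144)
sqrt(c(S) + 26206) = sqrt(-144 + 26206) = sqrt(26062)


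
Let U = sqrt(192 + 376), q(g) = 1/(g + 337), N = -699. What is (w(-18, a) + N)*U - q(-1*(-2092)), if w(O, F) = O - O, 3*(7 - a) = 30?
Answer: -1/2429 - 1398*sqrt(142) ≈ -16659.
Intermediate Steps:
a = -3 (a = 7 - 1/3*30 = 7 - 10 = -3)
q(g) = 1/(337 + g)
w(O, F) = 0
U = 2*sqrt(142) (U = sqrt(568) = 2*sqrt(142) ≈ 23.833)
(w(-18, a) + N)*U - q(-1*(-2092)) = (0 - 699)*(2*sqrt(142)) - 1/(337 - 1*(-2092)) = -1398*sqrt(142) - 1/(337 + 2092) = -1398*sqrt(142) - 1/2429 = -1/2429 - 1398*sqrt(142)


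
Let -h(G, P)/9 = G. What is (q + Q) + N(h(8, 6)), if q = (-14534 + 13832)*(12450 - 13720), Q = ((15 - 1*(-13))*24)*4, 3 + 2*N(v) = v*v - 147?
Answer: 896745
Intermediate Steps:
h(G, P) = -9*G
N(v) = -75 + v²/2 (N(v) = -3/2 + (v*v - 147)/2 = -3/2 + (v² - 147)/2 = -3/2 + (-147 + v²)/2 = -3/2 + (-147/2 + v²/2) = -75 + v²/2)
Q = 2688 (Q = ((15 + 13)*24)*4 = (28*24)*4 = 672*4 = 2688)
q = 891540 (q = -702*(-1270) = 891540)
(q + Q) + N(h(8, 6)) = (891540 + 2688) + (-75 + (-9*8)²/2) = 894228 + (-75 + (½)*(-72)²) = 894228 + (-75 + (½)*5184) = 894228 + (-75 + 2592) = 894228 + 2517 = 896745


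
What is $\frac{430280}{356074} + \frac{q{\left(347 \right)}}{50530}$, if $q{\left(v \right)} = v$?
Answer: $\frac{10932803039}{8996209610} \approx 1.2153$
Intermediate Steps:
$\frac{430280}{356074} + \frac{q{\left(347 \right)}}{50530} = \frac{430280}{356074} + \frac{347}{50530} = 430280 \cdot \frac{1}{356074} + 347 \cdot \frac{1}{50530} = \frac{215140}{178037} + \frac{347}{50530} = \frac{10932803039}{8996209610}$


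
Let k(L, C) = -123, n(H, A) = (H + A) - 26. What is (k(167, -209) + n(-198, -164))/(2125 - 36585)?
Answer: 511/34460 ≈ 0.014829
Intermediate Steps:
n(H, A) = -26 + A + H (n(H, A) = (A + H) - 26 = -26 + A + H)
(k(167, -209) + n(-198, -164))/(2125 - 36585) = (-123 + (-26 - 164 - 198))/(2125 - 36585) = (-123 - 388)/(-34460) = -511*(-1/34460) = 511/34460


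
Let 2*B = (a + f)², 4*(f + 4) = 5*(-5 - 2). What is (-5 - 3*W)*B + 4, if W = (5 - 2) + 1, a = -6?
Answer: -95497/32 ≈ -2984.3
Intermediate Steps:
f = -51/4 (f = -4 + (5*(-5 - 2))/4 = -4 + (5*(-7))/4 = -4 + (¼)*(-35) = -4 - 35/4 = -51/4 ≈ -12.750)
W = 4 (W = 3 + 1 = 4)
B = 5625/32 (B = (-6 - 51/4)²/2 = (-75/4)²/2 = (½)*(5625/16) = 5625/32 ≈ 175.78)
(-5 - 3*W)*B + 4 = (-5 - 3*4)*(5625/32) + 4 = (-5 - 12)*(5625/32) + 4 = -17*5625/32 + 4 = -95625/32 + 4 = -95497/32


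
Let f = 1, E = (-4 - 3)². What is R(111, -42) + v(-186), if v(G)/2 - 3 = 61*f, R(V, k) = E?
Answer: 177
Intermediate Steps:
E = 49 (E = (-7)² = 49)
R(V, k) = 49
v(G) = 128 (v(G) = 6 + 2*(61*1) = 6 + 2*61 = 6 + 122 = 128)
R(111, -42) + v(-186) = 49 + 128 = 177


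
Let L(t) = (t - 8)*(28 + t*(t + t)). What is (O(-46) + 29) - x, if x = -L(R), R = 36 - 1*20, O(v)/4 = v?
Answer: 4165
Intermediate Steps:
O(v) = 4*v
R = 16 (R = 36 - 20 = 16)
L(t) = (-8 + t)*(28 + 2*t**2) (L(t) = (-8 + t)*(28 + t*(2*t)) = (-8 + t)*(28 + 2*t**2))
x = -4320 (x = -(-224 - 16*16**2 + 2*16**3 + 28*16) = -(-224 - 16*256 + 2*4096 + 448) = -(-224 - 4096 + 8192 + 448) = -1*4320 = -4320)
(O(-46) + 29) - x = (4*(-46) + 29) - 1*(-4320) = (-184 + 29) + 4320 = -155 + 4320 = 4165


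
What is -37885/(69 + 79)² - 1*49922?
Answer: -1093529373/21904 ≈ -49924.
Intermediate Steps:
-37885/(69 + 79)² - 1*49922 = -37885/(148²) - 49922 = -37885/21904 - 49922 = -1093529373/21904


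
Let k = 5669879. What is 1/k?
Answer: 1/5669879 ≈ 1.7637e-7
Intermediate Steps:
1/k = 1/5669879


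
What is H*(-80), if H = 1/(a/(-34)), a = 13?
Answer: 2720/13 ≈ 209.23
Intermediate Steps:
H = -34/13 (H = 1/(13/(-34)) = 1/(13*(-1/34)) = 1/(-13/34) = -34/13 ≈ -2.6154)
H*(-80) = -34/13*(-80) = 2720/13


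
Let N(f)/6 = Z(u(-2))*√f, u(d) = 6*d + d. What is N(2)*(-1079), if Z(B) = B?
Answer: 90636*√2 ≈ 1.2818e+5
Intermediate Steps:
u(d) = 7*d
N(f) = -84*√f (N(f) = 6*((7*(-2))*√f) = 6*(-14*√f) = -84*√f)
N(2)*(-1079) = -84*√2*(-1079) = 90636*√2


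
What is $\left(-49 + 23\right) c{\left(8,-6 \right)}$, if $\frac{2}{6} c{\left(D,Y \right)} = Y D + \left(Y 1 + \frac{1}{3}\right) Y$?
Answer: $1092$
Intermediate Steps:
$c{\left(D,Y \right)} = 3 D Y + 3 Y \left(\frac{1}{3} + Y\right)$ ($c{\left(D,Y \right)} = 3 \left(Y D + \left(Y 1 + \frac{1}{3}\right) Y\right) = 3 \left(D Y + \left(Y + \frac{1}{3}\right) Y\right) = 3 \left(D Y + \left(\frac{1}{3} + Y\right) Y\right) = 3 \left(D Y + Y \left(\frac{1}{3} + Y\right)\right) = 3 D Y + 3 Y \left(\frac{1}{3} + Y\right)$)
$\left(-49 + 23\right) c{\left(8,-6 \right)} = \left(-49 + 23\right) \left(- 6 \left(1 + 3 \cdot 8 + 3 \left(-6\right)\right)\right) = - 26 \left(- 6 \left(1 + 24 - 18\right)\right) = - 26 \left(\left(-6\right) 7\right) = \left(-26\right) \left(-42\right) = 1092$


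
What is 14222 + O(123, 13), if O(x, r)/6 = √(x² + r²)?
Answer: 14222 + 6*√15298 ≈ 14964.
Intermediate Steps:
O(x, r) = 6*√(r² + x²) (O(x, r) = 6*√(x² + r²) = 6*√(r² + x²))
14222 + O(123, 13) = 14222 + 6*√(13² + 123²) = 14222 + 6*√(169 + 15129) = 14222 + 6*√15298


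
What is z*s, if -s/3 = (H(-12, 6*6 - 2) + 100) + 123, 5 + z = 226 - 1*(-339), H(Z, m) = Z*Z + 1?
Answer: -618240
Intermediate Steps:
H(Z, m) = 1 + Z² (H(Z, m) = Z² + 1 = 1 + Z²)
z = 560 (z = -5 + (226 - 1*(-339)) = -5 + (226 + 339) = -5 + 565 = 560)
s = -1104 (s = -3*(((1 + (-12)²) + 100) + 123) = -3*(((1 + 144) + 100) + 123) = -3*((145 + 100) + 123) = -3*(245 + 123) = -3*368 = -1104)
z*s = 560*(-1104) = -618240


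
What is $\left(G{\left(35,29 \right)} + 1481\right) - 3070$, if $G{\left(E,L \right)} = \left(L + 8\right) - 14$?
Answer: $-1566$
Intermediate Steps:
$G{\left(E,L \right)} = -6 + L$ ($G{\left(E,L \right)} = \left(8 + L\right) - 14 = -6 + L$)
$\left(G{\left(35,29 \right)} + 1481\right) - 3070 = \left(\left(-6 + 29\right) + 1481\right) - 3070 = \left(23 + 1481\right) - 3070 = 1504 - 3070 = -1566$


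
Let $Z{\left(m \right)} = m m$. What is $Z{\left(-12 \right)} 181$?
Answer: $26064$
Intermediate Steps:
$Z{\left(m \right)} = m^{2}$
$Z{\left(-12 \right)} 181 = \left(-12\right)^{2} \cdot 181 = 144 \cdot 181 = 26064$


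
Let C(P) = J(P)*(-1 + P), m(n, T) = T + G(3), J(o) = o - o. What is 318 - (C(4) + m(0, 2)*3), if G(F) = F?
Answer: 303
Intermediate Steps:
J(o) = 0
m(n, T) = 3 + T (m(n, T) = T + 3 = 3 + T)
C(P) = 0 (C(P) = 0*(-1 + P) = 0)
318 - (C(4) + m(0, 2)*3) = 318 - (0 + (3 + 2)*3) = 318 - (0 + 5*3) = 318 - (0 + 15) = 318 - 1*15 = 318 - 15 = 303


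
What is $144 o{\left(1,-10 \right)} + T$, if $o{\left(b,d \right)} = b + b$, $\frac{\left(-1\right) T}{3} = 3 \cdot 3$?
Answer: $261$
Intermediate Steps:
$T = -27$ ($T = - 3 \cdot 3 \cdot 3 = \left(-3\right) 9 = -27$)
$o{\left(b,d \right)} = 2 b$
$144 o{\left(1,-10 \right)} + T = 144 \cdot 2 \cdot 1 - 27 = 144 \cdot 2 - 27 = 288 - 27 = 261$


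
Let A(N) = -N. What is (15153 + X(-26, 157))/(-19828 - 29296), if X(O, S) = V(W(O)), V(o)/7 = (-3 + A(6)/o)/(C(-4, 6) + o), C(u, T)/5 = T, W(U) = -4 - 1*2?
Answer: -181829/589488 ≈ -0.30845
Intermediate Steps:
W(U) = -6 (W(U) = -4 - 2 = -6)
C(u, T) = 5*T
V(o) = 7*(-3 - 6/o)/(30 + o) (V(o) = 7*((-3 + (-1*6)/o)/(5*6 + o)) = 7*((-3 - 6/o)/(30 + o)) = 7*(-3 - 6/o)/(30 + o))
X(O, S) = -7/12 (X(O, S) = 21*(-2 - 1*(-6))/(-6*(30 - 6)) = 21*(-⅙)*(-2 + 6)/24 = 21*(-⅙)*(1/24)*4 = -7/12)
(15153 + X(-26, 157))/(-19828 - 29296) = (15153 - 7/12)/(-19828 - 29296) = (181829/12)/(-49124) = (181829/12)*(-1/49124) = -181829/589488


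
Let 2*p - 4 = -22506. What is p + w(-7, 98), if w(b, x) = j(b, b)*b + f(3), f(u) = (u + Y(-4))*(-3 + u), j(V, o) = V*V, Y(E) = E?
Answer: -11594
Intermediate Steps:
p = -11251 (p = 2 + (½)*(-22506) = 2 - 11253 = -11251)
j(V, o) = V²
f(u) = (-4 + u)*(-3 + u) (f(u) = (u - 4)*(-3 + u) = (-4 + u)*(-3 + u))
w(b, x) = b³ (w(b, x) = b²*b + (12 + 3² - 7*3) = b³ + (12 + 9 - 21) = b³ + 0 = b³)
p + w(-7, 98) = -11251 + (-7)³ = -11251 - 343 = -11594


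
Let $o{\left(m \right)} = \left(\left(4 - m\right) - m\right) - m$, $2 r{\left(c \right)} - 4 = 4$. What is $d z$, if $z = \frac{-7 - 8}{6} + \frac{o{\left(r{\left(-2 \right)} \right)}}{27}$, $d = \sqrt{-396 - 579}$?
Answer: $- \frac{755 i \sqrt{39}}{54} \approx - 87.314 i$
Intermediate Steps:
$r{\left(c \right)} = 4$ ($r{\left(c \right)} = 2 + \frac{1}{2} \cdot 4 = 2 + 2 = 4$)
$o{\left(m \right)} = 4 - 3 m$ ($o{\left(m \right)} = \left(4 - 2 m\right) - m = 4 - 3 m$)
$d = 5 i \sqrt{39}$ ($d = \sqrt{-975} = 5 i \sqrt{39} \approx 31.225 i$)
$z = - \frac{151}{54}$ ($z = \frac{-7 - 8}{6} + \frac{4 - 12}{27} = \left(-15\right) \frac{1}{6} + \left(4 - 12\right) \frac{1}{27} = - \frac{5}{2} - \frac{8}{27} = - \frac{151}{54} \approx -2.7963$)
$d z = 5 i \sqrt{39} \left(- \frac{151}{54}\right) = - \frac{755 i \sqrt{39}}{54}$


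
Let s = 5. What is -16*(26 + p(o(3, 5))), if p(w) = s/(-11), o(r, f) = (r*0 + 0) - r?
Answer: -4496/11 ≈ -408.73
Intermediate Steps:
o(r, f) = -r (o(r, f) = (0 + 0) - r = 0 - r = -r)
p(w) = -5/11 (p(w) = 5/(-11) = 5*(-1/11) = -5/11)
-16*(26 + p(o(3, 5))) = -16*(26 - 5/11) = -16*281/11 = -4496/11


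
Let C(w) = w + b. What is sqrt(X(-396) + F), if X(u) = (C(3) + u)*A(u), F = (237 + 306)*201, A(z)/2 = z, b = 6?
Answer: 3*sqrt(46183) ≈ 644.71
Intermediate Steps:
A(z) = 2*z
F = 109143 (F = 543*201 = 109143)
C(w) = 6 + w (C(w) = w + 6 = 6 + w)
X(u) = 2*u*(9 + u) (X(u) = ((6 + 3) + u)*(2*u) = (9 + u)*(2*u) = 2*u*(9 + u))
sqrt(X(-396) + F) = sqrt(2*(-396)*(9 - 396) + 109143) = sqrt(2*(-396)*(-387) + 109143) = sqrt(306504 + 109143) = sqrt(415647) = 3*sqrt(46183)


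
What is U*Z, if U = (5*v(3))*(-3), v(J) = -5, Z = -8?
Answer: -600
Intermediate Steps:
U = 75 (U = (5*(-5))*(-3) = -25*(-3) = 75)
U*Z = 75*(-8) = -600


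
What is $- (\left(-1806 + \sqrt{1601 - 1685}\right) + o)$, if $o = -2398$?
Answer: $4204 - 2 i \sqrt{21} \approx 4204.0 - 9.1651 i$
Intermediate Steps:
$- (\left(-1806 + \sqrt{1601 - 1685}\right) + o) = - (\left(-1806 + \sqrt{1601 - 1685}\right) - 2398) = - (\left(-1806 + \sqrt{-84}\right) - 2398) = - (\left(-1806 + 2 i \sqrt{21}\right) - 2398) = - (-4204 + 2 i \sqrt{21}) = 4204 - 2 i \sqrt{21}$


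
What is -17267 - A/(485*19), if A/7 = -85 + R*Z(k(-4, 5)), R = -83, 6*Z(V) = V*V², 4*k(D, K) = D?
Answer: -954689441/55290 ≈ -17267.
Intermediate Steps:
k(D, K) = D/4
Z(V) = V³/6 (Z(V) = (V*V²)/6 = V³/6)
A = -2989/6 (A = 7*(-85 - 83*((¼)*(-4))³/6) = 7*(-85 - 83*(-1)³/6) = 7*(-85 - 83*(-1)/6) = 7*(-85 - 83*(-⅙)) = 7*(-85 + 83/6) = 7*(-427/6) = -2989/6 ≈ -498.17)
-17267 - A/(485*19) = -17267 - (-2989)/(6*(485*19)) = -17267 - (-2989)/(6*9215) = -17267 - 1*(-2989/55290) = -17267 + 2989/55290 = -954689441/55290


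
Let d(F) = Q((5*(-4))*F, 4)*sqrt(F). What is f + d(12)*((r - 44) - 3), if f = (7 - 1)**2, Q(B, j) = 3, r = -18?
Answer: 36 - 390*sqrt(3) ≈ -639.50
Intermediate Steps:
f = 36 (f = 6**2 = 36)
d(F) = 3*sqrt(F)
f + d(12)*((r - 44) - 3) = 36 + (3*sqrt(12))*((-18 - 44) - 3) = 36 + (3*(2*sqrt(3)))*(-62 - 3) = 36 + (6*sqrt(3))*(-65) = 36 - 390*sqrt(3)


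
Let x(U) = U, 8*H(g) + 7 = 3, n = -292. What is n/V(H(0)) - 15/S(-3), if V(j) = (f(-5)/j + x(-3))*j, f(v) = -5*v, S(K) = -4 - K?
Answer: 211/53 ≈ 3.9811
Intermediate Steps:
H(g) = -½ (H(g) = -7/8 + (⅛)*3 = -7/8 + 3/8 = -½)
V(j) = j*(-3 + 25/j) (V(j) = ((-5*(-5))/j - 3)*j = (25/j - 3)*j = (-3 + 25/j)*j = j*(-3 + 25/j))
n/V(H(0)) - 15/S(-3) = -292/(25 - 3*(-½)) - 15/(-4 - 1*(-3)) = -292/(25 + 3/2) - 15/(-4 + 3) = -292/53/2 - 15/(-1) = -292*2/53 - 15*(-1) = -584/53 + 15 = 211/53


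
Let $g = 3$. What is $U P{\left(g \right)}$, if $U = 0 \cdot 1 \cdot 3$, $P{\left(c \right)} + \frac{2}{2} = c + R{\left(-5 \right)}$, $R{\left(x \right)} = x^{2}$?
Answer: $0$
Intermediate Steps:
$P{\left(c \right)} = 24 + c$ ($P{\left(c \right)} = -1 + \left(c + \left(-5\right)^{2}\right) = -1 + \left(c + 25\right) = -1 + \left(25 + c\right) = 24 + c$)
$U = 0$ ($U = 0 \cdot 3 = 0$)
$U P{\left(g \right)} = 0 \left(24 + 3\right) = 0 \cdot 27 = 0$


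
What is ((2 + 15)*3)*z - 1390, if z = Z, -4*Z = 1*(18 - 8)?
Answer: -3035/2 ≈ -1517.5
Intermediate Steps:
Z = -5/2 (Z = -(18 - 8)/4 = -10/4 = -¼*10 = -5/2 ≈ -2.5000)
z = -5/2 ≈ -2.5000
((2 + 15)*3)*z - 1390 = ((2 + 15)*3)*(-5/2) - 1390 = (17*3)*(-5/2) - 1390 = 51*(-5/2) - 1390 = -255/2 - 1390 = -3035/2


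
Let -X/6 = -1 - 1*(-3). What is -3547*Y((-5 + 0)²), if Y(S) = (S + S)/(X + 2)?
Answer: 17735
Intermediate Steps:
X = -12 (X = -6*(-1 - 1*(-3)) = -6*(-1 + 3) = -6*2 = -12)
Y(S) = -S/5 (Y(S) = (S + S)/(-12 + 2) = (2*S)/(-10) = (2*S)*(-⅒) = -S/5)
-3547*Y((-5 + 0)²) = -(-3547)*(-5 + 0)²/5 = -(-3547)*(-5)²/5 = -(-3547)*25/5 = -3547*(-5) = 17735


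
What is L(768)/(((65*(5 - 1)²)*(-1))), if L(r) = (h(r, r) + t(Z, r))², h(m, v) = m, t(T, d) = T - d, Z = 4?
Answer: -1/65 ≈ -0.015385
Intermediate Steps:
L(r) = 16 (L(r) = (r + (4 - r))² = 4² = 16)
L(768)/(((65*(5 - 1)²)*(-1))) = 16/(((65*(5 - 1)²)*(-1))) = 16/(((65*4²)*(-1))) = 16/(((65*16)*(-1))) = 16/((1040*(-1))) = 16/(-1040) = 16*(-1/1040) = -1/65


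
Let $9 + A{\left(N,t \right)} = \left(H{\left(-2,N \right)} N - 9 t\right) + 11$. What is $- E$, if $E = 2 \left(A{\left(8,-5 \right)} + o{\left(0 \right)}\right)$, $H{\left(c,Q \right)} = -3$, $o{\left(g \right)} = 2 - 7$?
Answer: $-36$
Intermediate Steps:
$o{\left(g \right)} = -5$ ($o{\left(g \right)} = 2 - 7 = -5$)
$A{\left(N,t \right)} = 2 - 9 t - 3 N$ ($A{\left(N,t \right)} = -9 - \left(-11 + 3 N + 9 t\right) = 2 - 9 t - 3 N$)
$E = 36$ ($E = 2 \left(\left(2 - -45 - 24\right) - 5\right) = 2 \left(\left(2 + 45 - 24\right) - 5\right) = 2 \left(23 - 5\right) = 2 \cdot 18 = 36$)
$- E = \left(-1\right) 36 = -36$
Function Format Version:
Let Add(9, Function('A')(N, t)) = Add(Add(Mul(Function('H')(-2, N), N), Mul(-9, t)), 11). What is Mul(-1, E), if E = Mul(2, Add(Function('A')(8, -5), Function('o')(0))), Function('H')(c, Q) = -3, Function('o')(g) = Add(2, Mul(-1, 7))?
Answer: -36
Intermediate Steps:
Function('o')(g) = -5 (Function('o')(g) = Add(2, -7) = -5)
Function('A')(N, t) = Add(2, Mul(-9, t), Mul(-3, N)) (Function('A')(N, t) = Add(-9, Add(Add(Mul(-3, N), Mul(-9, t)), 11)) = Add(-9, Add(Add(Mul(-9, t), Mul(-3, N)), 11)) = Add(-9, Add(11, Mul(-9, t), Mul(-3, N))) = Add(2, Mul(-9, t), Mul(-3, N)))
E = 36 (E = Mul(2, Add(Add(2, Mul(-9, -5), Mul(-3, 8)), -5)) = Mul(2, Add(Add(2, 45, -24), -5)) = Mul(2, Add(23, -5)) = Mul(2, 18) = 36)
Mul(-1, E) = Mul(-1, 36) = -36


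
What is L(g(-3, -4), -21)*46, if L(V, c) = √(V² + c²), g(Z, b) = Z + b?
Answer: 322*√10 ≈ 1018.3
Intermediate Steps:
L(g(-3, -4), -21)*46 = √((-3 - 4)² + (-21)²)*46 = √((-7)² + 441)*46 = √(49 + 441)*46 = √490*46 = (7*√10)*46 = 322*√10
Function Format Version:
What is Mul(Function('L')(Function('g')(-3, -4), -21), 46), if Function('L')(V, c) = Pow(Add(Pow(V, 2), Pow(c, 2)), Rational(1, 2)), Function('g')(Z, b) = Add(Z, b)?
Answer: Mul(322, Pow(10, Rational(1, 2))) ≈ 1018.3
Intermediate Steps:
Mul(Function('L')(Function('g')(-3, -4), -21), 46) = Mul(Pow(Add(Pow(Add(-3, -4), 2), Pow(-21, 2)), Rational(1, 2)), 46) = Mul(Pow(Add(Pow(-7, 2), 441), Rational(1, 2)), 46) = Mul(Pow(Add(49, 441), Rational(1, 2)), 46) = Mul(Pow(490, Rational(1, 2)), 46) = Mul(Mul(7, Pow(10, Rational(1, 2))), 46) = Mul(322, Pow(10, Rational(1, 2)))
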